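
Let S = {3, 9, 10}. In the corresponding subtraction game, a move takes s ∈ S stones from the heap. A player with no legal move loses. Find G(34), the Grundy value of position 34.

3

G(0) = 0
G(1) = mex{} = 0
G(2) = mex{} = 0
G(3) = mex{0} = 1
G(4) = mex{0} = 1
G(5) = mex{0} = 1
G(6) = mex{1} = 0
G(7) = mex{1} = 0
G(8) = mex{1} = 0
G(9) = mex{0,0} = 1
G(10) = mex{0,0,0} = 1
G(11) = mex{0,0,0} = 1
G(12) = mex{1,1,0} = 2
G(13) = mex{1,1,1} = 0
G(14) = mex{1,1,1} = 0
G(15) = mex{2,0,1} = 3
G(16) = mex{0,0,0} = 1
G(17) = mex{0,0,0} = 1
G(18) = mex{3,1,0} = 2
G(19) = mex{1,1,1} = 0
G(20) = mex{1,1,1} = 0
G(21) = mex{2,2,1} = 0
G(22) = mex{0,0,2} = 1
G(23) = mex{0,0,0} = 1
G(24) = mex{0,3,0} = 1
G(25) = mex{1,1,3} = 0
G(26) = mex{1,1,1} = 0
G(27) = mex{1,2,1} = 0
G(28) = mex{0,0,2} = 1
G(29) = mex{0,0,0} = 1
G(30) = mex{0,0,0} = 1
G(31) = mex{1,1,0} = 2
G(32) = mex{1,1,1} = 0
G(33) = mex{1,1,1} = 0
G(34) = mex{2,0,1} = 3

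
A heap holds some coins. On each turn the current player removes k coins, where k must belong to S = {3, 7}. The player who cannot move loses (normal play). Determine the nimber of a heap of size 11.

G(0) = 0
G(1) = mex{} = 0
G(2) = mex{} = 0
G(3) = mex{0} = 1
G(4) = mex{0} = 1
G(5) = mex{0} = 1
G(6) = mex{1} = 0
G(7) = mex{1,0} = 2
G(8) = mex{1,0} = 2
G(9) = mex{0,0} = 1
G(10) = mex{2,1} = 0
G(11) = mex{2,1} = 0

0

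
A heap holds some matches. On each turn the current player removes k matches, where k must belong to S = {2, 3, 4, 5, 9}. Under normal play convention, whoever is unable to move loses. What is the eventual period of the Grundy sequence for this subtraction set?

7

G(0) = 0
G(1) = mex{} = 0
G(2) = mex{0} = 1
G(3) = mex{0,0} = 1
G(4) = mex{1,0,0} = 2
G(5) = mex{1,1,0,0} = 2
G(6) = mex{2,1,1,0} = 3
G(7) = mex{2,2,1,1} = 0
G(8) = mex{3,2,2,1} = 0
G(9) = mex{0,3,2,2,0} = 1
G(10) = mex{0,0,3,2,0} = 1
G(11) = mex{1,0,0,3,1} = 2
G(12) = mex{1,1,0,0,1} = 2
G(13) = mex{2,1,1,0,2} = 3
G(14) = mex{2,2,1,1,2} = 0
G(15) = mex{3,2,2,1,3} = 0
G(16) = mex{0,3,2,2,0} = 1
G(17) = mex{0,0,3,2,0} = 1
G(n+7) = G(n) holds for n = 0,…,8 (a full window of length max(S) = 9), so the sequence is purely periodic with period 7.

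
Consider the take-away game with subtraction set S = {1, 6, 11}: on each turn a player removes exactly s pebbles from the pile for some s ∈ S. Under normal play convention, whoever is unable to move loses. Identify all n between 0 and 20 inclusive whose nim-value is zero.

0, 2, 4, 7, 9, 12, 14, 16, 19

n :  0  1  2  3  4  5  6  7  8  9 10 11 12 13 14 15 16 17 18 19 20
G :  0  1  0  1  0  1  2  0  1  0  1  2  0  1  0  1  0  1  2  0  1
P-positions are exactly the n with G(n) = 0.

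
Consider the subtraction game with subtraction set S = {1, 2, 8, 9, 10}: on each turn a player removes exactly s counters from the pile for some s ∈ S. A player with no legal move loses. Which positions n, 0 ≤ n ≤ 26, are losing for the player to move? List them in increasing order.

0, 3, 6, 17, 20, 23

n :  0  1  2  3  4  5  6  7  8  9 10 11 12 13 14 15 16 17 18 19 20 21 22 23 24 25 26
G :  0  1  2  0  1  2  0  1  2  3  4  5  3  4  5  3  4  0  1  2  0  1  2  0  1  2  3
P-positions are exactly the n with G(n) = 0.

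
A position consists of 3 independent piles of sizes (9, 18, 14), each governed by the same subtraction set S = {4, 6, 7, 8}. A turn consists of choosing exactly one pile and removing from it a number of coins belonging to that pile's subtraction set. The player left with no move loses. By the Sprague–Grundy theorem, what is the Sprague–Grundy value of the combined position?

3

All piles use S = {4, 6, 7, 8}:
n :  0  1  2  3  4  5  6  7  8  9 10 11 12 13 14 15 16 17 18
G :  0  0  0  0  1  1  1  1  2  2  2  2  0  0  0  0  1  1  1
Pile A: G(9) = 2.
Pile B: G(18) = 1.
Pile C: G(14) = 0.
Combined Grundy value = 2 ⊕ 1 ⊕ 0 = 3.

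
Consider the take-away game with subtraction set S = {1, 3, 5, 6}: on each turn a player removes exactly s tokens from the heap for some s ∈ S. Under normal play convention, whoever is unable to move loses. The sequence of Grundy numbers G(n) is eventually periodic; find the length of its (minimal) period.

G(0) = 0
G(1) = mex{0} = 1
G(2) = mex{1} = 0
G(3) = mex{0,0} = 1
G(4) = mex{1,1} = 0
G(5) = mex{0,0,0} = 1
G(6) = mex{1,1,1,0} = 2
G(7) = mex{2,0,0,1} = 3
G(8) = mex{3,1,1,0} = 2
G(9) = mex{2,2,0,1} = 3
G(10) = mex{3,3,1,0} = 2
G(11) = mex{2,2,2,1} = 0
G(12) = mex{0,3,3,2} = 1
G(13) = mex{1,2,2,3} = 0
G(14) = mex{0,0,3,2} = 1
G(15) = mex{1,1,2,3} = 0
G(16) = mex{0,0,0,2} = 1
G(17) = mex{1,1,1,0} = 2
G(18) = mex{2,0,0,1} = 3
G(19) = mex{3,1,1,0} = 2
G(20) = mex{2,2,0,1} = 3
G(21) = mex{3,3,1,0} = 2
G(22) = mex{2,2,2,1} = 0
G(23) = mex{0,3,3,2} = 1
G(n+11) = G(n) holds for n = 0,…,5 (a full window of length max(S) = 6), so the sequence is purely periodic with period 11.

11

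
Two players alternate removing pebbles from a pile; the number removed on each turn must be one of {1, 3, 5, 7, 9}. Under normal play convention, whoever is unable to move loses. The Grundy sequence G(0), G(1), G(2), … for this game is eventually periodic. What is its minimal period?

2

n :  0  1  2  3  4  5  6  7  8  9 10 11 12 13 14
G :  0  1  0  1  0  1  0  1  0  1  0  1  0  1  0
G(n+2) = G(n) holds for n = 0,…,8 (a full window of length max(S) = 9), so the sequence is purely periodic with period 2.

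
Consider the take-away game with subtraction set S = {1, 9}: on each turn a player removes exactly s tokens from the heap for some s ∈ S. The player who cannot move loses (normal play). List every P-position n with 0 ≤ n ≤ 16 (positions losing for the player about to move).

n :  0  1  2  3  4  5  6  7  8  9 10 11 12 13 14 15 16
G :  0  1  0  1  0  1  0  1  0  1  0  1  0  1  0  1  0
P-positions are exactly the n with G(n) = 0.

0, 2, 4, 6, 8, 10, 12, 14, 16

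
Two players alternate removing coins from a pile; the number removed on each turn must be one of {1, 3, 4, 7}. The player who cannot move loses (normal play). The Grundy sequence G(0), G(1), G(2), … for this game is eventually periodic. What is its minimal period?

8

n :  0  1  2  3  4  5  6  7  8  9 10 11 12 13 14 15 16 17
G :  0  1  0  1  2  3  2  3  0  1  0  1  2  3  2  3  0  1
G(n+8) = G(n) holds for n = 0,…,6 (a full window of length max(S) = 7), so the sequence is purely periodic with period 8.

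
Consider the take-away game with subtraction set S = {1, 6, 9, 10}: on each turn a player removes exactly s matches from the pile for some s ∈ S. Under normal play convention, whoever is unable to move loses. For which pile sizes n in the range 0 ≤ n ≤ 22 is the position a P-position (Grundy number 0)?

n :  0  1  2  3  4  5  6  7  8  9 10 11 12 13 14 15 16 17 18 19 20 21 22
G :  0  1  0  1  0  1  2  0  1  2  3  2  3  2  3  0  1  3  0  1  0  1  0
P-positions are exactly the n with G(n) = 0.

0, 2, 4, 7, 15, 18, 20, 22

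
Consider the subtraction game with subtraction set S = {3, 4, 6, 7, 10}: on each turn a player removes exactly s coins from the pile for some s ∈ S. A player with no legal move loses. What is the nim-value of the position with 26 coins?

0

n :  0  1  2  3  4  5  6  7  8  9 10 11 12 13 14 15 16 17 18 19 20 21 22 23 24 25 26
G :  0  0  0  1  1  1  2  2  2  3  3  3  4  0  0  0  1  1  1  2  2  2  3  3  3  4  0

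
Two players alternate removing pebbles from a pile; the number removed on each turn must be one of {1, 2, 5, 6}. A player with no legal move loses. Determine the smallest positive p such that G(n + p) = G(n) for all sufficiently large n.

n :  0  1  2  3  4  5  6  7  8  9 10 11 12 13 14 15
G :  0  1  2  0  1  2  3  0  1  2  0  1  2  3  0  1
G(n+7) = G(n) holds for n = 0,…,5 (a full window of length max(S) = 6), so the sequence is purely periodic with period 7.

7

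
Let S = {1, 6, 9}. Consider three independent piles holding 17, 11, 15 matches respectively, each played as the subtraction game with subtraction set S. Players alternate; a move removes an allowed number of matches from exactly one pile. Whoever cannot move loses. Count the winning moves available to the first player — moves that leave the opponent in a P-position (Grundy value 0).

All piles use S = {1, 6, 9}:
G(0) = 0
G(1) = mex{0} = 1
G(2) = mex{1} = 0
G(3) = mex{0} = 1
G(4) = mex{1} = 0
G(5) = mex{0} = 1
G(6) = mex{1,0} = 2
G(7) = mex{2,1} = 0
G(8) = mex{0,0} = 1
G(9) = mex{1,1,0} = 2
G(10) = mex{2,0,1} = 3
G(11) = mex{3,1,0} = 2
G(12) = mex{2,2,1} = 0
G(13) = mex{0,0,0} = 1
G(14) = mex{1,1,1} = 0
G(15) = mex{0,2,2} = 1
G(16) = mex{1,3,0} = 2
G(17) = mex{2,2,1} = 0
Pile A: G(17) = 0.
Pile B: G(11) = 2.
Pile C: G(15) = 1.
Combined Grundy value = 0 ⊕ 2 ⊕ 1 = 3.
A winning move leaves total XOR = 0, i.e. changes one component's Grundy value g to g ⊕ X where X is the current total.
Pile A: need g' = 0⊕3 = 3. Options: 17−1→G=2, 17−6→G=2, 17−9→G=1. Hits: 0.
Pile B: need g' = 2⊕3 = 1. Options: 11−1→G=3, 11−6→G=1, 11−9→G=0. Hits: 1.
Pile C: need g' = 1⊕3 = 2. Options: 15−1→G=0, 15−6→G=2, 15−9→G=2. Hits: 2.

3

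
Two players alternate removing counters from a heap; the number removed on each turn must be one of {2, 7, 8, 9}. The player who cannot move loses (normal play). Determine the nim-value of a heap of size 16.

G(0) = 0
G(1) = mex{} = 0
G(2) = mex{0} = 1
G(3) = mex{0} = 1
G(4) = mex{1} = 0
G(5) = mex{1} = 0
G(6) = mex{0} = 1
G(7) = mex{0,0} = 1
G(8) = mex{1,0,0} = 2
G(9) = mex{1,1,0,0} = 2
G(10) = mex{2,1,1,0} = 3
G(11) = mex{2,0,1,1} = 3
G(12) = mex{3,0,0,1} = 2
G(13) = mex{3,1,0,0} = 2
G(14) = mex{2,1,1,0} = 3
G(15) = mex{2,2,1,1} = 0
G(16) = mex{3,2,2,1} = 0

0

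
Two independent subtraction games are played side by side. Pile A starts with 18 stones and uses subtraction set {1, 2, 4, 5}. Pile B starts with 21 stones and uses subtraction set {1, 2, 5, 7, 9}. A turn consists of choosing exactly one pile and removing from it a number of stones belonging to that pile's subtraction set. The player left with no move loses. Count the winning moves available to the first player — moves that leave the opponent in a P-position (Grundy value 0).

4

Pile A, S = {1, 2, 4, 5}:
G(0) = 0
G(1) = mex{0} = 1
G(2) = mex{1,0} = 2
G(3) = mex{2,1} = 0
G(4) = mex{0,2,0} = 1
G(5) = mex{1,0,1,0} = 2
G(6) = mex{2,1,2,1} = 0
G(7) = mex{0,2,0,2} = 1
G(8) = mex{1,0,1,0} = 2
G(9) = mex{2,1,2,1} = 0
G(10) = mex{0,2,0,2} = 1
G(11) = mex{1,0,1,0} = 2
G(12) = mex{2,1,2,1} = 0
G(13) = mex{0,2,0,2} = 1
G(14) = mex{1,0,1,0} = 2
G(15) = mex{2,1,2,1} = 0
G(16) = mex{0,2,0,2} = 1
G(17) = mex{1,0,1,0} = 2
G(18) = mex{2,1,2,1} = 0
G_A(18) = 0.
Pile B, S = {1, 2, 5, 7, 9}:
n :  0  1  2  3  4  5  6  7  8  9 10 11 12 13 14 15 16 17 18 19 20 21
G :  0  1  2  0  1  2  0  1  2  3  4  5  3  4  0  1  2  0  1  2  0  1
G_B(21) = 1.
Combined Grundy value = 0 ⊕ 1 = 1.
A winning move leaves total XOR = 0, i.e. changes one component's Grundy value g to g ⊕ X where X is the current total.
Pile A: need g' = 0⊕1 = 1. Options: 18−1→G=2, 18−2→G=1, 18−4→G=2, 18−5→G=1. Hits: 2.
Pile B: need g' = 1⊕1 = 0. Options: 21−1→G=0, 21−2→G=2, 21−5→G=2, 21−7→G=0, 21−9→G=3. Hits: 2.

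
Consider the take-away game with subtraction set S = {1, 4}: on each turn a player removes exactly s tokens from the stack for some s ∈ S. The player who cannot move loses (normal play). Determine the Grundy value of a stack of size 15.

n :  0  1  2  3  4  5  6  7  8  9 10 11 12 13 14 15
G :  0  1  0  1  2  0  1  0  1  2  0  1  0  1  2  0

0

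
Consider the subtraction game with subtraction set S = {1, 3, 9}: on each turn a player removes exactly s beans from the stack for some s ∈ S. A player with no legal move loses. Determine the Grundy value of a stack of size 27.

G(0) = 0
G(1) = mex{0} = 1
G(2) = mex{1} = 0
G(3) = mex{0,0} = 1
G(4) = mex{1,1} = 0
G(5) = mex{0,0} = 1
G(6) = mex{1,1} = 0
G(7) = mex{0,0} = 1
G(8) = mex{1,1} = 0
G(9) = mex{0,0,0} = 1
G(10) = mex{1,1,1} = 0
G(11) = mex{0,0,0} = 1
G(12) = mex{1,1,1} = 0
G(13) = mex{0,0,0} = 1
G(14) = mex{1,1,1} = 0
G(15) = mex{0,0,0} = 1
G(16) = mex{1,1,1} = 0
G(17) = mex{0,0,0} = 1
G(18) = mex{1,1,1} = 0
G(19) = mex{0,0,0} = 1
G(20) = mex{1,1,1} = 0
G(21) = mex{0,0,0} = 1
G(22) = mex{1,1,1} = 0
G(23) = mex{0,0,0} = 1
G(24) = mex{1,1,1} = 0
G(25) = mex{0,0,0} = 1
G(26) = mex{1,1,1} = 0
G(27) = mex{0,0,0} = 1

1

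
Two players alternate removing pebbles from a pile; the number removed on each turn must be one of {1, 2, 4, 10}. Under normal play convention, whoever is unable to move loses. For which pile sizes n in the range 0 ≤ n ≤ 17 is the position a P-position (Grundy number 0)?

G(0) = 0
G(1) = mex{0} = 1
G(2) = mex{1,0} = 2
G(3) = mex{2,1} = 0
G(4) = mex{0,2,0} = 1
G(5) = mex{1,0,1} = 2
G(6) = mex{2,1,2} = 0
G(7) = mex{0,2,0} = 1
G(8) = mex{1,0,1} = 2
G(9) = mex{2,1,2} = 0
G(10) = mex{0,2,0,0} = 1
G(11) = mex{1,0,1,1} = 2
G(12) = mex{2,1,2,2} = 0
G(13) = mex{0,2,0,0} = 1
G(14) = mex{1,0,1,1} = 2
G(15) = mex{2,1,2,2} = 0
G(16) = mex{0,2,0,0} = 1
G(17) = mex{1,0,1,1} = 2
P-positions are exactly the n with G(n) = 0.

0, 3, 6, 9, 12, 15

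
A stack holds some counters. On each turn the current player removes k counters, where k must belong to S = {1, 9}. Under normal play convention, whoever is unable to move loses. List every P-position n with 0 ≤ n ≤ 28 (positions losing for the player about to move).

0, 2, 4, 6, 8, 10, 12, 14, 16, 18, 20, 22, 24, 26, 28

n :  0  1  2  3  4  5  6  7  8  9 10 11 12 13 14 15 16 17 18 19 20 21 22 23 24 25 26 27 28
G :  0  1  0  1  0  1  0  1  0  1  0  1  0  1  0  1  0  1  0  1  0  1  0  1  0  1  0  1  0
P-positions are exactly the n with G(n) = 0.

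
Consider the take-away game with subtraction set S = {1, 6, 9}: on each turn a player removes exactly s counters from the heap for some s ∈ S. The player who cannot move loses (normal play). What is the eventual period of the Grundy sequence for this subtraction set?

5

n :  0  1  2  3  4  5  6  7  8  9 10 11 12 13 14 15 16 17 18 19 20 21 22 23 24 25 26
G :  0  1  0  1  0  1  2  0  1  2  3  2  0  1  0  1  2  0  1  0  1  2  0  1  0  1  2
From n = 11 onward G(n+5) = G(n); since this holds over max(S) = 9 consecutive positions the period is 5 (pre-period 11).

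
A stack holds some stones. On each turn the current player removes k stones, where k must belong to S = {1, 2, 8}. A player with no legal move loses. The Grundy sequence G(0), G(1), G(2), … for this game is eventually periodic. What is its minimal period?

G(0) = 0
G(1) = mex{0} = 1
G(2) = mex{1,0} = 2
G(3) = mex{2,1} = 0
G(4) = mex{0,2} = 1
G(5) = mex{1,0} = 2
G(6) = mex{2,1} = 0
G(7) = mex{0,2} = 1
G(8) = mex{1,0,0} = 2
G(9) = mex{2,1,1} = 0
G(10) = mex{0,2,2} = 1
G(11) = mex{1,0,0} = 2
G(12) = mex{2,1,1} = 0
G(13) = mex{0,2,2} = 1
G(14) = mex{1,0,0} = 2
G(n+3) = G(n) holds for n = 0,…,7 (a full window of length max(S) = 8), so the sequence is purely periodic with period 3.

3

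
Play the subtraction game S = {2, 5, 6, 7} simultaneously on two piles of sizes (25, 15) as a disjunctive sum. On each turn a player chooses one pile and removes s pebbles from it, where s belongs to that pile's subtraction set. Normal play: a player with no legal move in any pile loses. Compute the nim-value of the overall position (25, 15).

All piles use S = {2, 5, 6, 7}:
n :  0  1  2  3  4  5  6  7  8  9 10 11 12 13 14 15 16 17 18 19 20 21 22 23 24 25
G :  0  0  1  1  0  2  1  3  2  2  3  3  0  0  1  1  0  2  1  3  2  2  3  3  0  0
Pile A: G(25) = 0.
Pile B: G(15) = 1.
Combined Grundy value = 0 ⊕ 1 = 1.

1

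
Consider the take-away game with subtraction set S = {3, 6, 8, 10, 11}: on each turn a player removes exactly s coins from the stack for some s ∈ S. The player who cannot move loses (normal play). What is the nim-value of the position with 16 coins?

n :  0  1  2  3  4  5  6  7  8  9 10 11 12 13 14 15 16
G :  0  0  0  1  1  1  2  2  2  3  3  3  4  4  0  0  0

0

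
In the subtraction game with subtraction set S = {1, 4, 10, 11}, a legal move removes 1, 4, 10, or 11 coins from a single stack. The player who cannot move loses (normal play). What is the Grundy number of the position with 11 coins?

n :  0  1  2  3  4  5  6  7  8  9 10 11
G :  0  1  0  1  2  0  1  0  1  2  3  2

2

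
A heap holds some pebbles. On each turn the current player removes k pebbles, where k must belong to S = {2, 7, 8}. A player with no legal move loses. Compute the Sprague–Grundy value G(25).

0

n :  0  1  2  3  4  5  6  7  8  9 10 11 12 13 14 15 16 17 18 19 20 21 22 23 24 25
G :  0  0  1  1  0  0  1  1  2  2  0  3  1  2  0  0  1  1  2  0  0  1  1  2  0  0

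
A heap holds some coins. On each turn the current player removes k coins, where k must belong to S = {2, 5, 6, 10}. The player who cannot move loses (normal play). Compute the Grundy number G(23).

n :  0  1  2  3  4  5  6  7  8  9 10 11 12 13 14 15 16 17 18 19 20 21 22 23
G :  0  0  1  1  0  2  1  3  0  2  1  3  0  2  1  0  0  1  1  0  2  1  3  0

0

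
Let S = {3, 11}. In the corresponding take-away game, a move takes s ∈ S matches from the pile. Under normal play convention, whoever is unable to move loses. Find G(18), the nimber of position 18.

1

G(0) = 0
G(1) = mex{} = 0
G(2) = mex{} = 0
G(3) = mex{0} = 1
G(4) = mex{0} = 1
G(5) = mex{0} = 1
G(6) = mex{1} = 0
G(7) = mex{1} = 0
G(8) = mex{1} = 0
G(9) = mex{0} = 1
G(10) = mex{0} = 1
G(11) = mex{0,0} = 1
G(12) = mex{1,0} = 2
G(13) = mex{1,0} = 2
G(14) = mex{1,1} = 0
G(15) = mex{2,1} = 0
G(16) = mex{2,1} = 0
G(17) = mex{0,0} = 1
G(18) = mex{0,0} = 1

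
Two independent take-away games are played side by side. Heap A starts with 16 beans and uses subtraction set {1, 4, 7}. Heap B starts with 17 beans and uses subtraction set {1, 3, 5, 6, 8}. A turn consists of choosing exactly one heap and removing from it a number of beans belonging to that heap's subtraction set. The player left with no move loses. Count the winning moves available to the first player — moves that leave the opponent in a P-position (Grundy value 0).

3

Heap A, S = {1, 4, 7}:
G(0) = 0
G(1) = mex{0} = 1
G(2) = mex{1} = 0
G(3) = mex{0} = 1
G(4) = mex{1,0} = 2
G(5) = mex{2,1} = 0
G(6) = mex{0,0} = 1
G(7) = mex{1,1,0} = 2
G(8) = mex{2,2,1} = 0
G(9) = mex{0,0,0} = 1
G(10) = mex{1,1,1} = 0
G(11) = mex{0,2,2} = 1
G(12) = mex{1,0,0} = 2
G(13) = mex{2,1,1} = 0
G(14) = mex{0,0,2} = 1
G(15) = mex{1,1,0} = 2
G(16) = mex{2,2,1} = 0
G_A(16) = 0.
Heap B, S = {1, 3, 5, 6, 8}:
n :  0  1  2  3  4  5  6  7  8  9 10 11 12 13 14 15 16 17
G :  0  1  0  1  0  1  2  3  2  3  2  0  1  0  1  0  1  2
G_B(17) = 2.
Combined Grundy value = 0 ⊕ 2 = 2.
A winning move leaves total XOR = 0, i.e. changes one component's Grundy value g to g ⊕ X where X is the current total.
Heap A: need g' = 0⊕2 = 2. Options: 16−1→G=2, 16−4→G=2, 16−7→G=1. Hits: 2.
Heap B: need g' = 2⊕2 = 0. Options: 17−1→G=1, 17−3→G=1, 17−5→G=1, 17−6→G=0, 17−8→G=3. Hits: 1.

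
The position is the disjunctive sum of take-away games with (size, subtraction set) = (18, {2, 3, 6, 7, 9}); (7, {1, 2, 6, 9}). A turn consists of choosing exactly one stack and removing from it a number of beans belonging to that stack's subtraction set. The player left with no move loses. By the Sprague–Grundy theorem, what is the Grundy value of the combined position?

0

Stack A, S = {2, 3, 6, 7, 9}:
G(0) = 0
G(1) = mex{} = 0
G(2) = mex{0} = 1
G(3) = mex{0,0} = 1
G(4) = mex{1,0} = 2
G(5) = mex{1,1} = 0
G(6) = mex{2,1,0} = 3
G(7) = mex{0,2,0,0} = 1
G(8) = mex{3,0,1,0} = 2
G(9) = mex{1,3,1,1,0} = 2
G(10) = mex{2,1,2,1,0} = 3
G(11) = mex{2,2,0,2,1} = 3
G(12) = mex{3,2,3,0,1} = 4
G(13) = mex{3,3,1,3,2} = 0
G(14) = mex{4,3,2,1,0} = 5
G(15) = mex{0,4,2,2,3} = 1
G(16) = mex{5,0,3,2,1} = 4
G(17) = mex{1,5,3,3,2} = 0
G(18) = mex{4,1,4,3,2} = 0
G_A(18) = 0.
Stack B, S = {1, 2, 6, 9}:
G(0) = 0
G(1) = mex{0} = 1
G(2) = mex{1,0} = 2
G(3) = mex{2,1} = 0
G(4) = mex{0,2} = 1
G(5) = mex{1,0} = 2
G(6) = mex{2,1,0} = 3
G(7) = mex{3,2,1} = 0
G_B(7) = 0.
Combined Grundy value = 0 ⊕ 0 = 0.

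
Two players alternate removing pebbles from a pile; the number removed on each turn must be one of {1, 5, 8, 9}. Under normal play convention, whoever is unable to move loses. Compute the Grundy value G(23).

1

n :  0  1  2  3  4  5  6  7  8  9 10 11 12 13 14 15 16 17 18 19 20 21 22 23
G :  0  1  0  1  0  1  0  1  2  3  2  3  2  3  2  3  0  1  0  1  0  1  0  1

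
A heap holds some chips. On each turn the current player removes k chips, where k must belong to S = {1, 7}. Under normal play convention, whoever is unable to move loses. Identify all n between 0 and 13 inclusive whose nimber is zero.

n :  0  1  2  3  4  5  6  7  8  9 10 11 12 13
G :  0  1  0  1  0  1  0  1  0  1  0  1  0  1
P-positions are exactly the n with G(n) = 0.

0, 2, 4, 6, 8, 10, 12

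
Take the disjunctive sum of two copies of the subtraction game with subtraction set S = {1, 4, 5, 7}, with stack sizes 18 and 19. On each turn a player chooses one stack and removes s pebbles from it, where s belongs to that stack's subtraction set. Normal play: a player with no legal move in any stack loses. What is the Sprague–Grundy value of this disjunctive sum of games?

1

All stacks use S = {1, 4, 5, 7}:
n :  0  1  2  3  4  5  6  7  8  9 10 11 12 13 14 15 16 17 18 19
G :  0  1  0  1  2  3  2  3  0  1  0  1  2  3  2  3  0  1  0  1
Stack A: G(18) = 0.
Stack B: G(19) = 1.
Combined Grundy value = 0 ⊕ 1 = 1.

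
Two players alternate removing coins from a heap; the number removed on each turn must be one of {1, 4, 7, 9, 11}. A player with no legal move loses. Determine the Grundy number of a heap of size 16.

4

G(0) = 0
G(1) = mex{0} = 1
G(2) = mex{1} = 0
G(3) = mex{0} = 1
G(4) = mex{1,0} = 2
G(5) = mex{2,1} = 0
G(6) = mex{0,0} = 1
G(7) = mex{1,1,0} = 2
G(8) = mex{2,2,1} = 0
G(9) = mex{0,0,0,0} = 1
G(10) = mex{1,1,1,1} = 0
G(11) = mex{0,2,2,0,0} = 1
G(12) = mex{1,0,0,1,1} = 2
G(13) = mex{2,1,1,2,0} = 3
G(14) = mex{3,0,2,0,1} = 4
G(15) = mex{4,1,0,1,2} = 3
G(16) = mex{3,2,1,2,0} = 4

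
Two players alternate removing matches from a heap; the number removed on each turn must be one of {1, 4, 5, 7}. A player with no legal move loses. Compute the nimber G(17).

G(0) = 0
G(1) = mex{0} = 1
G(2) = mex{1} = 0
G(3) = mex{0} = 1
G(4) = mex{1,0} = 2
G(5) = mex{2,1,0} = 3
G(6) = mex{3,0,1} = 2
G(7) = mex{2,1,0,0} = 3
G(8) = mex{3,2,1,1} = 0
G(9) = mex{0,3,2,0} = 1
G(10) = mex{1,2,3,1} = 0
G(11) = mex{0,3,2,2} = 1
G(12) = mex{1,0,3,3} = 2
G(13) = mex{2,1,0,2} = 3
G(14) = mex{3,0,1,3} = 2
G(15) = mex{2,1,0,0} = 3
G(16) = mex{3,2,1,1} = 0
G(17) = mex{0,3,2,0} = 1

1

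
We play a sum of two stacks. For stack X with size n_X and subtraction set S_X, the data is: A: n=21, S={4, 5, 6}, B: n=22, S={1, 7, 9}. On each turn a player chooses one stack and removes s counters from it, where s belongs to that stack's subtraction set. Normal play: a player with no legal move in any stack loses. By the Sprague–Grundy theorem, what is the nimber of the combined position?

Stack A, S = {4, 5, 6}:
G(0) = 0
G(1) = mex{} = 0
G(2) = mex{} = 0
G(3) = mex{} = 0
G(4) = mex{0} = 1
G(5) = mex{0,0} = 1
G(6) = mex{0,0,0} = 1
G(7) = mex{0,0,0} = 1
G(8) = mex{1,0,0} = 2
G(9) = mex{1,1,0} = 2
G(10) = mex{1,1,1} = 0
G(11) = mex{1,1,1} = 0
G(12) = mex{2,1,1} = 0
G(13) = mex{2,2,1} = 0
G(14) = mex{0,2,2} = 1
G(15) = mex{0,0,2} = 1
G(16) = mex{0,0,0} = 1
G(17) = mex{0,0,0} = 1
G(18) = mex{1,0,0} = 2
G(19) = mex{1,1,0} = 2
G(20) = mex{1,1,1} = 0
G(21) = mex{1,1,1} = 0
G_A(21) = 0.
Stack B, S = {1, 7, 9}:
n :  0  1  2  3  4  5  6  7  8  9 10 11 12 13 14 15 16 17 18 19 20 21 22
G :  0  1  0  1  0  1  0  1  0  1  0  1  0  1  0  1  0  1  0  1  0  1  0
G_B(22) = 0.
Combined Grundy value = 0 ⊕ 0 = 0.

0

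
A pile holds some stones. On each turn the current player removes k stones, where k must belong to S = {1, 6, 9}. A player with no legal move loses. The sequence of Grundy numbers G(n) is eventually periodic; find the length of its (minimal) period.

5

n :  0  1  2  3  4  5  6  7  8  9 10 11 12 13 14 15 16 17 18 19 20 21 22 23 24 25 26
G :  0  1  0  1  0  1  2  0  1  2  3  2  0  1  0  1  2  0  1  0  1  2  0  1  0  1  2
From n = 11 onward G(n+5) = G(n); since this holds over max(S) = 9 consecutive positions the period is 5 (pre-period 11).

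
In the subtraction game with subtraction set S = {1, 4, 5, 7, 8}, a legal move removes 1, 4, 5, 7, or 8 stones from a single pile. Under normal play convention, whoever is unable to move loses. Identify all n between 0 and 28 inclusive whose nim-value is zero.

0, 2, 11, 13, 22, 24

G(0) = 0
G(1) = mex{0} = 1
G(2) = mex{1} = 0
G(3) = mex{0} = 1
G(4) = mex{1,0} = 2
G(5) = mex{2,1,0} = 3
G(6) = mex{3,0,1} = 2
G(7) = mex{2,1,0,0} = 3
G(8) = mex{3,2,1,1,0} = 4
G(9) = mex{4,3,2,0,1} = 5
G(10) = mex{5,2,3,1,0} = 4
G(11) = mex{4,3,2,2,1} = 0
G(12) = mex{0,4,3,3,2} = 1
G(13) = mex{1,5,4,2,3} = 0
G(14) = mex{0,4,5,3,2} = 1
G(15) = mex{1,0,4,4,3} = 2
G(16) = mex{2,1,0,5,4} = 3
G(17) = mex{3,0,1,4,5} = 2
G(18) = mex{2,1,0,0,4} = 3
G(19) = mex{3,2,1,1,0} = 4
G(20) = mex{4,3,2,0,1} = 5
G(21) = mex{5,2,3,1,0} = 4
G(22) = mex{4,3,2,2,1} = 0
G(23) = mex{0,4,3,3,2} = 1
G(24) = mex{1,5,4,2,3} = 0
G(25) = mex{0,4,5,3,2} = 1
G(26) = mex{1,0,4,4,3} = 2
G(27) = mex{2,1,0,5,4} = 3
G(28) = mex{3,0,1,4,5} = 2
P-positions are exactly the n with G(n) = 0.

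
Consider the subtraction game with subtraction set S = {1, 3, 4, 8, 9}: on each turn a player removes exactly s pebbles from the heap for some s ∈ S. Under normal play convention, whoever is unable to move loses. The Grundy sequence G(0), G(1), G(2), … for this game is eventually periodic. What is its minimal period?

12

G(0) = 0
G(1) = mex{0} = 1
G(2) = mex{1} = 0
G(3) = mex{0,0} = 1
G(4) = mex{1,1,0} = 2
G(5) = mex{2,0,1} = 3
G(6) = mex{3,1,0} = 2
G(7) = mex{2,2,1} = 0
G(8) = mex{0,3,2,0} = 1
G(9) = mex{1,2,3,1,0} = 4
G(10) = mex{4,0,2,0,1} = 3
G(11) = mex{3,1,0,1,0} = 2
G(12) = mex{2,4,1,2,1} = 0
G(13) = mex{0,3,4,3,2} = 1
G(14) = mex{1,2,3,2,3} = 0
G(15) = mex{0,0,2,0,2} = 1
G(16) = mex{1,1,0,1,0} = 2
G(17) = mex{2,0,1,4,1} = 3
G(18) = mex{3,1,0,3,4} = 2
G(19) = mex{2,2,1,2,3} = 0
G(20) = mex{0,3,2,0,2} = 1
G(21) = mex{1,2,3,1,0} = 4
G(22) = mex{4,0,2,0,1} = 3
G(23) = mex{3,1,0,1,0} = 2
G(24) = mex{2,4,1,2,1} = 0
G(25) = mex{0,3,4,3,2} = 1
G(n+12) = G(n) holds for n = 0,…,8 (a full window of length max(S) = 9), so the sequence is purely periodic with period 12.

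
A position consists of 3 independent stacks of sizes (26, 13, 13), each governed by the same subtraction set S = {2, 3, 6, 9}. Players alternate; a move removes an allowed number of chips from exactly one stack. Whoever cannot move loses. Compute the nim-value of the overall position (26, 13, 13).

1

All stacks use S = {2, 3, 6, 9}:
n :  0  1  2  3  4  5  6  7  8  9 10 11 12 13 14 15 16 17 18 19 20 21 22 23 24 25 26
G :  0  0  1  1  2  0  3  1  2  2  3  3  0  0  1  1  2  0  3  1  2  2  3  3  0  0  1
Stack A: G(26) = 1.
Stack B: G(13) = 0.
Stack C: G(13) = 0.
Combined Grundy value = 1 ⊕ 0 ⊕ 0 = 1.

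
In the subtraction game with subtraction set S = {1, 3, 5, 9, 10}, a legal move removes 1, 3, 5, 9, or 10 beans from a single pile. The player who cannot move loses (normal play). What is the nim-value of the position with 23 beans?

0

n :  0  1  2  3  4  5  6  7  8  9 10 11 12 13 14 15 16 17 18 19 20 21 22 23
G :  0  1  0  1  0  1  0  1  0  1  2  3  2  3  2  3  2  3  2  0  1  0  1  0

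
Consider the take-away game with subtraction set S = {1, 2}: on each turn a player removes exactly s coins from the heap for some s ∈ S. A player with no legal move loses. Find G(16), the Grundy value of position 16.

1

n :  0  1  2  3  4  5  6  7  8  9 10 11 12 13 14 15 16
G :  0  1  2  0  1  2  0  1  2  0  1  2  0  1  2  0  1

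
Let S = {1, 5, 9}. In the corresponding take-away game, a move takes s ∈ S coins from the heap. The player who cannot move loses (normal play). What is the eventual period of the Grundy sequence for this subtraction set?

2

G(0) = 0
G(1) = mex{0} = 1
G(2) = mex{1} = 0
G(3) = mex{0} = 1
G(4) = mex{1} = 0
G(5) = mex{0,0} = 1
G(6) = mex{1,1} = 0
G(7) = mex{0,0} = 1
G(8) = mex{1,1} = 0
G(9) = mex{0,0,0} = 1
G(10) = mex{1,1,1} = 0
G(11) = mex{0,0,0} = 1
G(12) = mex{1,1,1} = 0
G(13) = mex{0,0,0} = 1
G(14) = mex{1,1,1} = 0
G(n+2) = G(n) holds for n = 0,…,8 (a full window of length max(S) = 9), so the sequence is purely periodic with period 2.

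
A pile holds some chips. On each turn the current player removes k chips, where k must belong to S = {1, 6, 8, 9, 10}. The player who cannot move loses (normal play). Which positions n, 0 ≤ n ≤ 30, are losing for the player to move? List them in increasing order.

0, 2, 4, 7, 18, 20, 22, 25

n :  0  1  2  3  4  5  6  7  8  9 10 11 12 13 14 15 16 17 18 19 20 21 22 23 24 25 26 27 28 29 30
G :  0  1  0  1  0  1  2  0  1  2  3  2  3  2  3  4  5  3  0  1  0  1  0  1  2  0  1  2  3  2  3
P-positions are exactly the n with G(n) = 0.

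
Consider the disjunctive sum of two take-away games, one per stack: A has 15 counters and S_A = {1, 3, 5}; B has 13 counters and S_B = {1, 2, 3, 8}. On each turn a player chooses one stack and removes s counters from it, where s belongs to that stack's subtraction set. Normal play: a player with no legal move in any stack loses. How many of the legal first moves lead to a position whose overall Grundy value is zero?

5

Stack A, S = {1, 3, 5}:
G(0) = 0
G(1) = mex{0} = 1
G(2) = mex{1} = 0
G(3) = mex{0,0} = 1
G(4) = mex{1,1} = 0
G(5) = mex{0,0,0} = 1
G(6) = mex{1,1,1} = 0
G(7) = mex{0,0,0} = 1
G(8) = mex{1,1,1} = 0
G(9) = mex{0,0,0} = 1
G(10) = mex{1,1,1} = 0
G(11) = mex{0,0,0} = 1
G(12) = mex{1,1,1} = 0
G(13) = mex{0,0,0} = 1
G(14) = mex{1,1,1} = 0
G(15) = mex{0,0,0} = 1
G_A(15) = 1.
Stack B, S = {1, 2, 3, 8}:
G(0) = 0
G(1) = mex{0} = 1
G(2) = mex{1,0} = 2
G(3) = mex{2,1,0} = 3
G(4) = mex{3,2,1} = 0
G(5) = mex{0,3,2} = 1
G(6) = mex{1,0,3} = 2
G(7) = mex{2,1,0} = 3
G(8) = mex{3,2,1,0} = 4
G(9) = mex{4,3,2,1} = 0
G(10) = mex{0,4,3,2} = 1
G(11) = mex{1,0,4,3} = 2
G(12) = mex{2,1,0,0} = 3
G(13) = mex{3,2,1,1} = 0
G_B(13) = 0.
Combined Grundy value = 1 ⊕ 0 = 1.
A winning move leaves total XOR = 0, i.e. changes one component's Grundy value g to g ⊕ X where X is the current total.
Stack A: need g' = 1⊕1 = 0. Options: 15−1→G=0, 15−3→G=0, 15−5→G=0. Hits: 3.
Stack B: need g' = 0⊕1 = 1. Options: 13−1→G=3, 13−2→G=2, 13−3→G=1, 13−8→G=1. Hits: 2.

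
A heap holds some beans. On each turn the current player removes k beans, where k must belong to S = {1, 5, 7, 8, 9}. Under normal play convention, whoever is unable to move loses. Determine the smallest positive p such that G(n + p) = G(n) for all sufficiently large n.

16

G(0) = 0
G(1) = mex{0} = 1
G(2) = mex{1} = 0
G(3) = mex{0} = 1
G(4) = mex{1} = 0
G(5) = mex{0,0} = 1
G(6) = mex{1,1} = 0
G(7) = mex{0,0,0} = 1
G(8) = mex{1,1,1,0} = 2
G(9) = mex{2,0,0,1,0} = 3
G(10) = mex{3,1,1,0,1} = 2
G(11) = mex{2,0,0,1,0} = 3
G(12) = mex{3,1,1,0,1} = 2
G(13) = mex{2,2,0,1,0} = 3
G(14) = mex{3,3,1,0,1} = 2
G(15) = mex{2,2,2,1,0} = 3
G(16) = mex{3,3,3,2,1} = 0
G(17) = mex{0,2,2,3,2} = 1
G(18) = mex{1,3,3,2,3} = 0
G(19) = mex{0,2,2,3,2} = 1
G(20) = mex{1,3,3,2,3} = 0
G(21) = mex{0,0,2,3,2} = 1
G(22) = mex{1,1,3,2,3} = 0
G(23) = mex{0,0,0,3,2} = 1
G(24) = mex{1,1,1,0,3} = 2
G(25) = mex{2,0,0,1,0} = 3
G(26) = mex{3,1,1,0,1} = 2
G(27) = mex{2,0,0,1,0} = 3
G(28) = mex{3,1,1,0,1} = 2
G(29) = mex{2,2,0,1,0} = 3
G(30) = mex{3,3,1,0,1} = 2
G(31) = mex{2,2,2,1,0} = 3
G(32) = mex{3,3,3,2,1} = 0
G(33) = mex{0,2,2,3,2} = 1
G(n+16) = G(n) holds for n = 0,…,8 (a full window of length max(S) = 9), so the sequence is purely periodic with period 16.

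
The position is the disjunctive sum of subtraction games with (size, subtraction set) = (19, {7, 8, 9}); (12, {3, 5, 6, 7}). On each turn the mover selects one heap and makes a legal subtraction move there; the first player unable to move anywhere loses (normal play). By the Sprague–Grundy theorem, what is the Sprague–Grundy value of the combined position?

0

Heap A, S = {7, 8, 9}:
G(0) = 0
G(1) = mex{} = 0
G(2) = mex{} = 0
G(3) = mex{} = 0
G(4) = mex{} = 0
G(5) = mex{} = 0
G(6) = mex{} = 0
G(7) = mex{0} = 1
G(8) = mex{0,0} = 1
G(9) = mex{0,0,0} = 1
G(10) = mex{0,0,0} = 1
G(11) = mex{0,0,0} = 1
G(12) = mex{0,0,0} = 1
G(13) = mex{0,0,0} = 1
G(14) = mex{1,0,0} = 2
G(15) = mex{1,1,0} = 2
G(16) = mex{1,1,1} = 0
G(17) = mex{1,1,1} = 0
G(18) = mex{1,1,1} = 0
G(19) = mex{1,1,1} = 0
G_A(19) = 0.
Heap B, S = {3, 5, 6, 7}:
n :  0  1  2  3  4  5  6  7  8  9 10 11 12
G :  0  0  0  1  1  1  2  2  2  3  0  0  0
G_B(12) = 0.
Combined Grundy value = 0 ⊕ 0 = 0.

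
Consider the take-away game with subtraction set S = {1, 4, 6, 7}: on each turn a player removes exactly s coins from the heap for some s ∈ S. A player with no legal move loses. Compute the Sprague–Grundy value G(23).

n :  0  1  2  3  4  5  6  7  8  9 10 11 12 13 14 15 16 17 18 19 20 21 22 23
G :  0  1  0  1  2  0  1  2  3  2  0  1  2  0  1  0  1  2  0  1  2  3  2  0

0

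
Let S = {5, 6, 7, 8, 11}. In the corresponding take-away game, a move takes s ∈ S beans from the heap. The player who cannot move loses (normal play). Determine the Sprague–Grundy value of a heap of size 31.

n :  0  1  2  3  4  5  6  7  8  9 10 11 12 13 14 15 16 17 18 19 20 21 22 23 24 25 26 27 28 29 30 31
G :  0  0  0  0  0  1  1  1  1  1  2  2  2  2  2  3  0  0  0  0  0  1  1  1  1  1  2  2  2  2  2  3

3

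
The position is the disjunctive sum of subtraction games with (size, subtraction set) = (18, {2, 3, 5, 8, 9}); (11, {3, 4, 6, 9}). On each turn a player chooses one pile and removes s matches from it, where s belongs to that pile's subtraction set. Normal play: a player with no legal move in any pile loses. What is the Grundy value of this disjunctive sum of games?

3

Pile A, S = {2, 3, 5, 8, 9}:
n :  0  1  2  3  4  5  6  7  8  9 10 11 12 13 14 15 16 17 18
G :  0  0  1  1  2  2  3  0  4  1  3  0  4  1  5  2  2  0  0
G_A(18) = 0.
Pile B, S = {3, 4, 6, 9}:
n :  0  1  2  3  4  5  6  7  8  9 10 11
G :  0  0  0  1  1  1  2  2  2  3  3  3
G_B(11) = 3.
Combined Grundy value = 0 ⊕ 3 = 3.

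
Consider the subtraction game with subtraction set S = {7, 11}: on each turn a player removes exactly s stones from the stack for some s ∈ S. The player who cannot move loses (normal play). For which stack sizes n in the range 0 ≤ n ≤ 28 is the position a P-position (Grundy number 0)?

G(0) = 0
G(1) = mex{} = 0
G(2) = mex{} = 0
G(3) = mex{} = 0
G(4) = mex{} = 0
G(5) = mex{} = 0
G(6) = mex{} = 0
G(7) = mex{0} = 1
G(8) = mex{0} = 1
G(9) = mex{0} = 1
G(10) = mex{0} = 1
G(11) = mex{0,0} = 1
G(12) = mex{0,0} = 1
G(13) = mex{0,0} = 1
G(14) = mex{1,0} = 2
G(15) = mex{1,0} = 2
G(16) = mex{1,0} = 2
G(17) = mex{1,0} = 2
G(18) = mex{1,1} = 0
G(19) = mex{1,1} = 0
G(20) = mex{1,1} = 0
G(21) = mex{2,1} = 0
G(22) = mex{2,1} = 0
G(23) = mex{2,1} = 0
G(24) = mex{2,1} = 0
G(25) = mex{0,2} = 1
G(26) = mex{0,2} = 1
G(27) = mex{0,2} = 1
G(28) = mex{0,2} = 1
P-positions are exactly the n with G(n) = 0.

0, 1, 2, 3, 4, 5, 6, 18, 19, 20, 21, 22, 23, 24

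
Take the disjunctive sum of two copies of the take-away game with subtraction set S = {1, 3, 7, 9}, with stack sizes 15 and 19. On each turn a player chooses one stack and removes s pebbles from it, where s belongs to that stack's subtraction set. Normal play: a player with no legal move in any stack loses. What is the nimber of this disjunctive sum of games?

All stacks use S = {1, 3, 7, 9}:
G(0) = 0
G(1) = mex{0} = 1
G(2) = mex{1} = 0
G(3) = mex{0,0} = 1
G(4) = mex{1,1} = 0
G(5) = mex{0,0} = 1
G(6) = mex{1,1} = 0
G(7) = mex{0,0,0} = 1
G(8) = mex{1,1,1} = 0
G(9) = mex{0,0,0,0} = 1
G(10) = mex{1,1,1,1} = 0
G(11) = mex{0,0,0,0} = 1
G(12) = mex{1,1,1,1} = 0
G(13) = mex{0,0,0,0} = 1
G(14) = mex{1,1,1,1} = 0
G(15) = mex{0,0,0,0} = 1
G(16) = mex{1,1,1,1} = 0
G(17) = mex{0,0,0,0} = 1
G(18) = mex{1,1,1,1} = 0
G(19) = mex{0,0,0,0} = 1
Stack A: G(15) = 1.
Stack B: G(19) = 1.
Combined Grundy value = 1 ⊕ 1 = 0.

0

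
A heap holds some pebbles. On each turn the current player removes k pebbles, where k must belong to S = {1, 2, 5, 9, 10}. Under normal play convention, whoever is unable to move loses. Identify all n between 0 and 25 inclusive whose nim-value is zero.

G(0) = 0
G(1) = mex{0} = 1
G(2) = mex{1,0} = 2
G(3) = mex{2,1} = 0
G(4) = mex{0,2} = 1
G(5) = mex{1,0,0} = 2
G(6) = mex{2,1,1} = 0
G(7) = mex{0,2,2} = 1
G(8) = mex{1,0,0} = 2
G(9) = mex{2,1,1,0} = 3
G(10) = mex{3,2,2,1,0} = 4
G(11) = mex{4,3,0,2,1} = 5
G(12) = mex{5,4,1,0,2} = 3
G(13) = mex{3,5,2,1,0} = 4
G(14) = mex{4,3,3,2,1} = 0
G(15) = mex{0,4,4,0,2} = 1
G(16) = mex{1,0,5,1,0} = 2
G(17) = mex{2,1,3,2,1} = 0
G(18) = mex{0,2,4,3,2} = 1
G(19) = mex{1,0,0,4,3} = 2
G(20) = mex{2,1,1,5,4} = 0
G(21) = mex{0,2,2,3,5} = 1
G(22) = mex{1,0,0,4,3} = 2
G(23) = mex{2,1,1,0,4} = 3
G(24) = mex{3,2,2,1,0} = 4
G(25) = mex{4,3,0,2,1} = 5
P-positions are exactly the n with G(n) = 0.

0, 3, 6, 14, 17, 20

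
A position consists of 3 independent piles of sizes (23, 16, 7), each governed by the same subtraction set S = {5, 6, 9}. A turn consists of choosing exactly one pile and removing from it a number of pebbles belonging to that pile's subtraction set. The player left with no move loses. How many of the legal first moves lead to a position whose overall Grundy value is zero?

All piles use S = {5, 6, 9}:
n :  0  1  2  3  4  5  6  7  8  9 10 11 12 13 14 15 16 17 18 19 20 21 22 23
G :  0  0  0  0  0  1  1  1  1  1  2  2  2  2  0  0  0  0  0  1  1  1  1  1
Pile A: G(23) = 1.
Pile B: G(16) = 0.
Pile C: G(7) = 1.
Combined Grundy value = 1 ⊕ 0 ⊕ 1 = 0.
A winning move leaves total XOR = 0, i.e. changes one component's Grundy value g to g ⊕ X where X is the current total.
Pile A: target g' = 1⊕0 = 1, but every legal move changes the Grundy value (mex property), so 0 moves.
Pile B: target g' = 0⊕0 = 0, but every legal move changes the Grundy value (mex property), so 0 moves.
Pile C: target g' = 1⊕0 = 1, but every legal move changes the Grundy value (mex property), so 0 moves.

0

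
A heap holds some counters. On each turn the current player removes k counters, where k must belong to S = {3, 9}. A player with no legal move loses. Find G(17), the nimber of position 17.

n :  0  1  2  3  4  5  6  7  8  9 10 11 12 13 14 15 16 17
G :  0  0  0  1  1  1  0  0  0  1  1  1  0  0  0  1  1  1

1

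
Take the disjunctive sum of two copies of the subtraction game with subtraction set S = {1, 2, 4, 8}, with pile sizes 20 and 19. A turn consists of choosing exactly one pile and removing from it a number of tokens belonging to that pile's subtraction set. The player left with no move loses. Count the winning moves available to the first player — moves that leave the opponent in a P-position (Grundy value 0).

All piles use S = {1, 2, 4, 8}:
n :  0  1  2  3  4  5  6  7  8  9 10 11 12 13 14 15 16 17 18 19 20
G :  0  1  2  0  1  2  0  1  2  0  1  2  0  1  2  0  1  2  0  1  2
Pile A: G(20) = 2.
Pile B: G(19) = 1.
Combined Grundy value = 2 ⊕ 1 = 3.
A winning move leaves total XOR = 0, i.e. changes one component's Grundy value g to g ⊕ X where X is the current total.
Pile A: need g' = 2⊕3 = 1. Options: 20−1→G=1, 20−2→G=0, 20−4→G=1, 20−8→G=0. Hits: 2.
Pile B: need g' = 1⊕3 = 2. Options: 19−1→G=0, 19−2→G=2, 19−4→G=0, 19−8→G=2. Hits: 2.

4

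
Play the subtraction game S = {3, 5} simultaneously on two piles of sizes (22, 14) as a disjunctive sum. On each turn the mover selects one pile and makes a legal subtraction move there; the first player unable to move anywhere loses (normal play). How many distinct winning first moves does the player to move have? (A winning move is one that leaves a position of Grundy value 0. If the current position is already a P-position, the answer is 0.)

0

All piles use S = {3, 5}:
G(0) = 0
G(1) = mex{} = 0
G(2) = mex{} = 0
G(3) = mex{0} = 1
G(4) = mex{0} = 1
G(5) = mex{0,0} = 1
G(6) = mex{1,0} = 2
G(7) = mex{1,0} = 2
G(8) = mex{1,1} = 0
G(9) = mex{2,1} = 0
G(10) = mex{2,1} = 0
G(11) = mex{0,2} = 1
G(12) = mex{0,2} = 1
G(13) = mex{0,0} = 1
G(14) = mex{1,0} = 2
G(15) = mex{1,0} = 2
G(16) = mex{1,1} = 0
G(17) = mex{2,1} = 0
G(18) = mex{2,1} = 0
G(19) = mex{0,2} = 1
G(20) = mex{0,2} = 1
G(21) = mex{0,0} = 1
G(22) = mex{1,0} = 2
Pile A: G(22) = 2.
Pile B: G(14) = 2.
Combined Grundy value = 2 ⊕ 2 = 0.
A winning move leaves total XOR = 0, i.e. changes one component's Grundy value g to g ⊕ X where X is the current total.
Pile A: target g' = 2⊕0 = 2, but every legal move changes the Grundy value (mex property), so 0 moves.
Pile B: target g' = 2⊕0 = 2, but every legal move changes the Grundy value (mex property), so 0 moves.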